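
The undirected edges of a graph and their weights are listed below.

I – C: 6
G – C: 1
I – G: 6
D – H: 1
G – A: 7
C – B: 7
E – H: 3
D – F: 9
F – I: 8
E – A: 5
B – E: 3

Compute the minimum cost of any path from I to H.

Running Dijkstra from I:
I: 0
C: 6  (via I)
G: 6  (via I)
F: 8  (via I)
A: 13  (via G)
B: 13  (via C)
E: 16  (via B)
D: 17  (via F)
H: 18  (via D)
Shortest route: I–F–D–H = 18.

18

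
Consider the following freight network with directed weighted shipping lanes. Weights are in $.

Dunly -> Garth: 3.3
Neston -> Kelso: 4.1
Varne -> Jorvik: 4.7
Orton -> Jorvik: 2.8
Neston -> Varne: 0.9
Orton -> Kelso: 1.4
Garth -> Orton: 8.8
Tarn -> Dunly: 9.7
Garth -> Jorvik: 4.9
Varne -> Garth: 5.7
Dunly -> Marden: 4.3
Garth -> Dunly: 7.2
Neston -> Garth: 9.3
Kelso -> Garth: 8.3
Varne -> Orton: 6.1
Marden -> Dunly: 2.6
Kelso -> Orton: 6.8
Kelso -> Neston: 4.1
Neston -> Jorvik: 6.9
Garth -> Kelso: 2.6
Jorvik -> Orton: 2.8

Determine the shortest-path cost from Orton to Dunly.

$16.9

Enumerating some paths:
Orton - Kelso - Neston - Varne - Garth - Dunly: 1.4+4.1+0.9+5.7+7.2 = 19.3
Orton - Kelso - Garth - Dunly: 1.4+8.3+7.2 = 16.9
Cheapest is Orton - Kelso - Garth - Dunly at $16.9.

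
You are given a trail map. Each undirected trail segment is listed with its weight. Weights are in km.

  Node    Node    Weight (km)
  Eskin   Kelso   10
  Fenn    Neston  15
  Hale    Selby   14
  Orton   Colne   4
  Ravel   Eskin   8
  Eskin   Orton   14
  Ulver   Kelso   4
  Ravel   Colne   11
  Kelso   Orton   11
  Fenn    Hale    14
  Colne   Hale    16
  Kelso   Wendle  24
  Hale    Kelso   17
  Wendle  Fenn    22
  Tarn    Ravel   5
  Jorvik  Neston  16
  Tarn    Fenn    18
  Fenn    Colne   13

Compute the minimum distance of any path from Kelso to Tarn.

23 km

Enumerating some paths:
Kelso–Eskin–Ravel–Tarn: 10+8+5 = 23
Kelso–Orton–Colne–Ravel–Tarn: 11+4+11+5 = 31
The minimum is 23 km via Kelso–Eskin–Ravel–Tarn.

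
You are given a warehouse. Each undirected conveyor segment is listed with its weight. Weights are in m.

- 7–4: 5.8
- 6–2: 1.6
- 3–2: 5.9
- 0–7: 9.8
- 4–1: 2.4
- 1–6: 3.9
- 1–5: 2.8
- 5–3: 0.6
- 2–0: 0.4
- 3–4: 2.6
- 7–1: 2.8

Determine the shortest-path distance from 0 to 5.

Settle nodes by increasing distance from 0:
0: 0
2: 0.4  (via 0)
6: 2  (via 2)
1: 5.9  (via 6)
3: 6.3  (via 2)
5: 6.9  (via 3)
Shortest route: 0–2–3–5 = 6.9 m.

6.9 m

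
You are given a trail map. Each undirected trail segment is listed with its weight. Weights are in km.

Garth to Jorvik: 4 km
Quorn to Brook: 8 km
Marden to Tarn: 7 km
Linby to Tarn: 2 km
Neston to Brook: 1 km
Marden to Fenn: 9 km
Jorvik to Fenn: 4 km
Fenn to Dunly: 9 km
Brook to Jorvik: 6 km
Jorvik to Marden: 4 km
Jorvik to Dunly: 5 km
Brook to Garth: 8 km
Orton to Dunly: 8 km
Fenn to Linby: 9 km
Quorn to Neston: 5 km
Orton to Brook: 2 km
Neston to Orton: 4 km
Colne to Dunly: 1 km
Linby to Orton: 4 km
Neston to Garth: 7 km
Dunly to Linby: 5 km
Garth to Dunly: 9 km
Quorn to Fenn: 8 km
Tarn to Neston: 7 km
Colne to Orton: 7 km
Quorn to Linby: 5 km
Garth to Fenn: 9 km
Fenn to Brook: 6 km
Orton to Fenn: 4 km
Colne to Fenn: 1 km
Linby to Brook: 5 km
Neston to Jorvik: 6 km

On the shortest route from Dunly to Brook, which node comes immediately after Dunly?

Colne

Candidate routes:
Dunly → Linby → Brook: 5+5 = 10
Dunly → Orton → Brook: 8+2 = 10
Dunly → Colne → Fenn → Brook: 1+1+6 = 8
Dunly → Colne → Orton → Brook: 1+7+2 = 10
Cheapest is Dunly → Colne → Fenn → Brook at 8 km.
So from Dunly the first move is to Colne.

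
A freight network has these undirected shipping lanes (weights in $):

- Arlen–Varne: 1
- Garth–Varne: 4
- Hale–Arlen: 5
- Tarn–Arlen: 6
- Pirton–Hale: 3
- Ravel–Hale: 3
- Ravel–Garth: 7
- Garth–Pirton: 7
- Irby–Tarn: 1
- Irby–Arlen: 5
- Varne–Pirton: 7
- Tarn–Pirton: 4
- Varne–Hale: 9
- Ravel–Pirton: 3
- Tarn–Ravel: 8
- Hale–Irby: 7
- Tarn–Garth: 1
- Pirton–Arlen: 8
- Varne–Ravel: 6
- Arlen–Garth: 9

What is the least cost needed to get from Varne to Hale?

Settle nodes by increasing distance from Varne:
Varne: 0
Arlen: 1  (via Varne)
Garth: 4  (via Varne)
Tarn: 5  (via Garth)
Irby: 6  (via Arlen)
Hale: 6  (via Arlen)
Shortest route: Varne–Arlen–Hale = $6.

$6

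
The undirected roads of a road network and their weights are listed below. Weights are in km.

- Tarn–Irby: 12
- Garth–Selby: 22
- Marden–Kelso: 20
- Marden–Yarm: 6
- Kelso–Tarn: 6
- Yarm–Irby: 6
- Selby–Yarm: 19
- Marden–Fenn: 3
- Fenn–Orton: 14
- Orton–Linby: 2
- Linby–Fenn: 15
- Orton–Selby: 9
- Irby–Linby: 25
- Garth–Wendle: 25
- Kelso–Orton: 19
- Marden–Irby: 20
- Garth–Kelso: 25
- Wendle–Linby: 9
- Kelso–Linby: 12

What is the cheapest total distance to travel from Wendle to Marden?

Enumerating some paths:
Wendle–Linby–Orton–Fenn–Marden: 9+2+14+3 = 28
Wendle–Linby–Orton–Selby–Yarm–Marden: 9+2+9+19+6 = 45
Wendle–Linby–Kelso–Marden: 9+12+20 = 41
Wendle–Linby–Fenn–Marden: 9+15+3 = 27
The minimum is 27 km via Wendle–Linby–Fenn–Marden.

27 km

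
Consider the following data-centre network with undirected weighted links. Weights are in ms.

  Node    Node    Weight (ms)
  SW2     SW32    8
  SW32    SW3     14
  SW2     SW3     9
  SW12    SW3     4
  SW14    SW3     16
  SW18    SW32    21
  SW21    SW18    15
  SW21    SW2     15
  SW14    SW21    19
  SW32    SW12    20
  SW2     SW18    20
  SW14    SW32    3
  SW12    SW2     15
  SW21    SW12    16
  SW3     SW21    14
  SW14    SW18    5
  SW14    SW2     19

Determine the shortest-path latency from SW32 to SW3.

14 ms

Shortest distances from SW32:
SW32: 0
SW14: 3  (via SW32)
SW2: 8  (via SW32)
SW18: 8  (via SW14)
SW3: 14  (via SW32)
Shortest route: SW32–SW3 = 14 ms.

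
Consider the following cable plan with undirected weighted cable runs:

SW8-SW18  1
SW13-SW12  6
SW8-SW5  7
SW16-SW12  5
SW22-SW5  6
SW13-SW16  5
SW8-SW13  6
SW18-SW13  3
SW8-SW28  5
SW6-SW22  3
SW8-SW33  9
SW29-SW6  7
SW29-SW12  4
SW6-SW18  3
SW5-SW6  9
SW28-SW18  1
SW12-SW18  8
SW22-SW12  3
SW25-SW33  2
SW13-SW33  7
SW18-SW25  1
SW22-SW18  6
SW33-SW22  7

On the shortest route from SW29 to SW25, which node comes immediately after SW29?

Candidate routes:
SW29–SW12–SW22–SW18–SW25: 4+3+6+1 = 14
SW29–SW12–SW18–SW25: 4+8+1 = 13
SW29–SW6–SW18–SW25: 7+3+1 = 11
SW29–SW12–SW13–SW18–SW25: 4+6+3+1 = 14
Cheapest is SW29–SW6–SW18–SW25 at 11.
So from SW29 the first move is to SW6.

SW6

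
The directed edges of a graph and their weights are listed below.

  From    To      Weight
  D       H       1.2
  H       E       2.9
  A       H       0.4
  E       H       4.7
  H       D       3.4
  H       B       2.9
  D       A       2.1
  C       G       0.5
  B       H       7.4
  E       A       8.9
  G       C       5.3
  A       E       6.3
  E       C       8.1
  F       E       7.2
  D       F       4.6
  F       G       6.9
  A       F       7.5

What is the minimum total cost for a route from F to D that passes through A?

Shortest F→A: F → E → A = 16.1
Shortest A→D: A → H → D = 3.8
Total via A: 16.1 + 3.8 = 19.9.

19.9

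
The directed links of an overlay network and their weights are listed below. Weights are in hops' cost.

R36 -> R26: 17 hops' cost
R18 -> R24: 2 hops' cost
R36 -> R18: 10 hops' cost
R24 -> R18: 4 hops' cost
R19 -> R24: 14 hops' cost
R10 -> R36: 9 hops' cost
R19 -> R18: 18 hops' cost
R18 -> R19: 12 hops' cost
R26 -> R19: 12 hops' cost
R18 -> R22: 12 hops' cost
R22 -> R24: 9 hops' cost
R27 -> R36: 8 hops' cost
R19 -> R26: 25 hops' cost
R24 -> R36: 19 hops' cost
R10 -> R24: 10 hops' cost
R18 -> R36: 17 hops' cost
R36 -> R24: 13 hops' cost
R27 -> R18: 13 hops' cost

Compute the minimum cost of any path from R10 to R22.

Candidate routes:
R10 → R36 → R18 → R22: 9+10+12 = 31
R10 → R24 → R18 → R22: 10+4+12 = 26
The minimum is 26 hops' cost via R10 → R24 → R18 → R22.

26 hops' cost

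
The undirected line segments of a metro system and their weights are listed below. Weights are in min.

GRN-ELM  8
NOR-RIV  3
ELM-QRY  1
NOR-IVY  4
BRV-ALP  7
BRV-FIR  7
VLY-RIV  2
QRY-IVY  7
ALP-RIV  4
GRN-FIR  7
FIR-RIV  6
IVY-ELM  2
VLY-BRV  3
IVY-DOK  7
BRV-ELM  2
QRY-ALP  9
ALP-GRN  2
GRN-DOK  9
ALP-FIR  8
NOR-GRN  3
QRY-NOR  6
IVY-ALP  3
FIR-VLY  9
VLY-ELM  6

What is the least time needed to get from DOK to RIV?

14 min

Candidate routes:
DOK → GRN → NOR → RIV: 9+3+3 = 15
DOK → GRN → ALP → RIV: 9+2+4 = 15
DOK → IVY → ALP → RIV: 7+3+4 = 14
Cheapest is DOK → IVY → ALP → RIV at 14 min.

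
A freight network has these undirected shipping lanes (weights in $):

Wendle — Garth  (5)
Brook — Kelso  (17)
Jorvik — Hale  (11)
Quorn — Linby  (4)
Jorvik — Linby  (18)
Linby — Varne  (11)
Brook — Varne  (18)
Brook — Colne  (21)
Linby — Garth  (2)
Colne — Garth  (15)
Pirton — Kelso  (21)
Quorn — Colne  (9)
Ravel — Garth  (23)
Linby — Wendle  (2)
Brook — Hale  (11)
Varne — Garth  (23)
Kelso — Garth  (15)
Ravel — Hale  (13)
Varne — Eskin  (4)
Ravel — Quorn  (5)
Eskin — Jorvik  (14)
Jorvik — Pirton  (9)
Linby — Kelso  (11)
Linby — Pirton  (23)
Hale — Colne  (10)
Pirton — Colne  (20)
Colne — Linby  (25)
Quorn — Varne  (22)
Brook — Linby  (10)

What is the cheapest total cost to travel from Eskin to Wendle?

Running Dijkstra from Eskin:
Eskin: 0
Varne: 4  (via Eskin)
Jorvik: 14  (via Eskin)
Linby: 15  (via Varne)
Wendle: 17  (via Linby)
Shortest route: Eskin–Varne–Linby–Wendle = $17.

$17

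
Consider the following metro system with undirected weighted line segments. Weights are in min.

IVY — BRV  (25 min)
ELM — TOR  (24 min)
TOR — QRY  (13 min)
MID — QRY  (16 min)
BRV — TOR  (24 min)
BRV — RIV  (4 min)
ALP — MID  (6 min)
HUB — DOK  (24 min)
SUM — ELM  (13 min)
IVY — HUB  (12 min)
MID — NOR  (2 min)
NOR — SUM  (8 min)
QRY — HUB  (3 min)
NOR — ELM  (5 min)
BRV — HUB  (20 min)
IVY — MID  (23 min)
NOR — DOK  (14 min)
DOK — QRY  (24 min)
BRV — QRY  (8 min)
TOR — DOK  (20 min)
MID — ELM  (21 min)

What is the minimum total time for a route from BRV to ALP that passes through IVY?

Shortest BRV→IVY: BRV–QRY–HUB–IVY = 23
Best IVY to ALP: IVY–MID–ALP costing 29
Total via IVY: 23 + 29 = 52 min.

52 min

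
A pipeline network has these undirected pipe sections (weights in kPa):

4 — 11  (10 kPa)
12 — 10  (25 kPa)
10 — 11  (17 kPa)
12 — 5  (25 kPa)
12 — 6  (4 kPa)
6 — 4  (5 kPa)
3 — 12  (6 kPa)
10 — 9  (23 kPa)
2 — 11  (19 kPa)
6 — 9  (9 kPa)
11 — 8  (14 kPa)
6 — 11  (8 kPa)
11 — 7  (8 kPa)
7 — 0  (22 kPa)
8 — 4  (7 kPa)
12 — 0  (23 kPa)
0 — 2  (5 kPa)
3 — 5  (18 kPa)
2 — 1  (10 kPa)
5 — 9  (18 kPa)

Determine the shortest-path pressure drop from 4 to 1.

Candidate routes:
4 → 6 → 11 → 2 → 1: 5+8+19+10 = 42
4 → 11 → 2 → 1: 10+19+10 = 39
The minimum is 39 kPa via 4 → 11 → 2 → 1.

39 kPa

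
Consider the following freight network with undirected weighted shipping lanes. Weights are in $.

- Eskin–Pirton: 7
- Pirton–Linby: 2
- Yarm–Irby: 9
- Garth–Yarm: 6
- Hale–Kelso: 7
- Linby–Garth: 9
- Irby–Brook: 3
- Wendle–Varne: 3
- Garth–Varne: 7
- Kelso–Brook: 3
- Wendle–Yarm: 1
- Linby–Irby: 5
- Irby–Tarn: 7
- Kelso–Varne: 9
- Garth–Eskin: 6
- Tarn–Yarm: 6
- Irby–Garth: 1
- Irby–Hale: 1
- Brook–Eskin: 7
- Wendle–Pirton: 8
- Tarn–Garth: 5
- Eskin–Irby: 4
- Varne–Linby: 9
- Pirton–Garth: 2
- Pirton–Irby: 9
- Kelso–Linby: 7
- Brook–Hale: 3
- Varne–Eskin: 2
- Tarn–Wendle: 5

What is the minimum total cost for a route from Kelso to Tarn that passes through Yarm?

$19

Shortest Kelso→Yarm: Kelso–Brook–Irby–Garth–Yarm = 13
Shortest Yarm→Tarn: Yarm–Tarn = 6
Total via Yarm: 13 + 6 = $19.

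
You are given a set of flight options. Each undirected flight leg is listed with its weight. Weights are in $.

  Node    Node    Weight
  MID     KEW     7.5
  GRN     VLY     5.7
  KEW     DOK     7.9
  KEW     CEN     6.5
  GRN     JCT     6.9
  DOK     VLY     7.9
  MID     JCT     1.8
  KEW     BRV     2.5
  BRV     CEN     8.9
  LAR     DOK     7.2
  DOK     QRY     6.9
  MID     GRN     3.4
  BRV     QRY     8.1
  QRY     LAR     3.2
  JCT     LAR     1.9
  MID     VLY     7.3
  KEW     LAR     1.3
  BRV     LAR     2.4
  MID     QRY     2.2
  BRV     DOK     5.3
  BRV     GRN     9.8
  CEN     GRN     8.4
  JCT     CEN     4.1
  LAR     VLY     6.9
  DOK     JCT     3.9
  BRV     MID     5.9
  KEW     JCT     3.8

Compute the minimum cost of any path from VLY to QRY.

$9.5

Settle nodes by increasing distance from VLY:
VLY: 0
GRN: 5.7  (via VLY)
LAR: 6.9  (via VLY)
MID: 7.3  (via VLY)
DOK: 7.9  (via VLY)
KEW: 8.2  (via LAR)
JCT: 8.8  (via LAR)
BRV: 9.3  (via LAR)
QRY: 9.5  (via MID)
Shortest route: VLY–MID–QRY = $9.5.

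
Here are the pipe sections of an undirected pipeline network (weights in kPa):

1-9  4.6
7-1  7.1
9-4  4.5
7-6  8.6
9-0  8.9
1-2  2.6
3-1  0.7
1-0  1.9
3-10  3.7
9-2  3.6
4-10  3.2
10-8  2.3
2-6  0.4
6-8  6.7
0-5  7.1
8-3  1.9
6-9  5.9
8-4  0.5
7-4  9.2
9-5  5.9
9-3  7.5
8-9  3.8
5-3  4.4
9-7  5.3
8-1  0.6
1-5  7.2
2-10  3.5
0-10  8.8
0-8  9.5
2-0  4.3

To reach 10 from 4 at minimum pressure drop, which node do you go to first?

8

Enumerating some paths:
4 → 8 → 3 → 10: 0.5+1.9+3.7 = 6.1
4 → 10: 3.2 = 3.2
4 → 8 → 10: 0.5+2.3 = 2.8
4 → 8 → 1 → 3 → 10: 0.5+0.6+0.7+3.7 = 5.5
Cheapest is 4 → 8 → 10 at 2.8 kPa.
So from 4 the first move is to 8.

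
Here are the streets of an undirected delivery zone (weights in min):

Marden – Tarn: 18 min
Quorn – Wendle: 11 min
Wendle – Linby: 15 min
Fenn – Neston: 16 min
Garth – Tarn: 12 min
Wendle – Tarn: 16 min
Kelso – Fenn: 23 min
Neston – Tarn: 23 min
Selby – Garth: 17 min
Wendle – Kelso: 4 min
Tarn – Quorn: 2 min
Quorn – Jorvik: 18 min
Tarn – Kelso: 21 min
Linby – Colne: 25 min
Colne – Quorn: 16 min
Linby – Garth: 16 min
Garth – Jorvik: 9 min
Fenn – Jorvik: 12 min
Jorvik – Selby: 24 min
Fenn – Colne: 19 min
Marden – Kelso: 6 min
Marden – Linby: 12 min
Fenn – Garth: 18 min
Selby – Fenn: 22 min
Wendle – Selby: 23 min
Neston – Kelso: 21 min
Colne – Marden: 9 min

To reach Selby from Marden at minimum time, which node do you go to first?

Kelso

Candidate routes:
Marden–Linby–Garth–Selby: 12+16+17 = 45
Marden–Kelso–Wendle–Selby: 6+4+23 = 33
Marden–Tarn–Garth–Selby: 18+12+17 = 47
Cheapest is Marden–Kelso–Wendle–Selby at 33 min.
So from Marden the first move is to Kelso.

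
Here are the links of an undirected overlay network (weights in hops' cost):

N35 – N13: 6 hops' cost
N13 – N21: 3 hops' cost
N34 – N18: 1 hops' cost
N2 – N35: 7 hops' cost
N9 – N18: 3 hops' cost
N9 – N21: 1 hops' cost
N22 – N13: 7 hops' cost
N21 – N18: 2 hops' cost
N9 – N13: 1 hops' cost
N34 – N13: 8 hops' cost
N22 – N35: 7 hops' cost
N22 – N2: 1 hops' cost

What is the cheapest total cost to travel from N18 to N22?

11 hops' cost

Candidate routes:
N18–N21–N13–N22: 2+3+7 = 12
N18–N9–N21–N13–N22: 3+1+3+7 = 14
N18–N9–N13–N22: 3+1+7 = 11
N18–N34–N13–N22: 1+8+7 = 16
The minimum is 11 hops' cost via N18–N9–N13–N22.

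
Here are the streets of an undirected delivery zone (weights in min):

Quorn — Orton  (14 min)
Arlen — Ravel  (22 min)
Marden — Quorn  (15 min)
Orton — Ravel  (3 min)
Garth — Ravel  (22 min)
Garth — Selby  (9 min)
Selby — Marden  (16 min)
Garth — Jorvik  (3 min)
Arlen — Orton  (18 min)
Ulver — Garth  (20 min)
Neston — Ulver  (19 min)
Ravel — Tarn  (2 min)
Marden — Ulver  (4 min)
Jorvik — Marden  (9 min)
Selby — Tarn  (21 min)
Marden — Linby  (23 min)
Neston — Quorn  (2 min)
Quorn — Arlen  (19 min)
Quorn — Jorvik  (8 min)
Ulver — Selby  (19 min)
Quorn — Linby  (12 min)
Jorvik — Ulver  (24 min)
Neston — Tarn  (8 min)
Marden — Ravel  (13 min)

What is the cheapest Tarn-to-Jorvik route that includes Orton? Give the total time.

27 min

Shortest Tarn→Orton: Tarn → Ravel → Orton = 5
Shortest Orton→Jorvik: Orton → Quorn → Jorvik = 22
Total via Orton: 5 + 22 = 27 min.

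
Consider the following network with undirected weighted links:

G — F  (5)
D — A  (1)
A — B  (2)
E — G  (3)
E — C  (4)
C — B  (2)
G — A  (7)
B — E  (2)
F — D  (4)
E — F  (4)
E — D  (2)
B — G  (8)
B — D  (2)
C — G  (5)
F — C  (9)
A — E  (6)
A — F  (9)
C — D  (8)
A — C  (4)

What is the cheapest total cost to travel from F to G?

5

Compare a few routes:
F - D - E - G: 4+2+3 = 9
F - E - G: 4+3 = 7
F - G: 5 = 5
The minimum is 5 via F - G.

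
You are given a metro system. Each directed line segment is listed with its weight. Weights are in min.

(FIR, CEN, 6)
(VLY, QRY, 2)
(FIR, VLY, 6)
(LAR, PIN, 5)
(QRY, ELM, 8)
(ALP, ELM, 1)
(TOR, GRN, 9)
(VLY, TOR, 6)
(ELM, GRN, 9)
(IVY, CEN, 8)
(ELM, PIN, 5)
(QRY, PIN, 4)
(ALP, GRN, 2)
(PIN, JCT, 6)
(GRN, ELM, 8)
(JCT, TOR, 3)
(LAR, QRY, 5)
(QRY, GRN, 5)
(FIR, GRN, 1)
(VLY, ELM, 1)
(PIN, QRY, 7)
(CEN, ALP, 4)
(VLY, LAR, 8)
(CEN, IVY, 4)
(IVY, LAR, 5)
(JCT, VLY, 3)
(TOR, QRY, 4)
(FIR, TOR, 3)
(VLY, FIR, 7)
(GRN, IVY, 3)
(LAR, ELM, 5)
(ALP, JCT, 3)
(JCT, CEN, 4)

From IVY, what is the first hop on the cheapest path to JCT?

Enumerating some paths:
IVY–CEN–ALP–JCT: 8+4+3 = 15
IVY–LAR–QRY–PIN–JCT: 5+5+4+6 = 20
IVY–LAR–PIN–JCT: 5+5+6 = 16
The minimum is 15 min via IVY–CEN–ALP–JCT.
So from IVY the first move is to CEN.

CEN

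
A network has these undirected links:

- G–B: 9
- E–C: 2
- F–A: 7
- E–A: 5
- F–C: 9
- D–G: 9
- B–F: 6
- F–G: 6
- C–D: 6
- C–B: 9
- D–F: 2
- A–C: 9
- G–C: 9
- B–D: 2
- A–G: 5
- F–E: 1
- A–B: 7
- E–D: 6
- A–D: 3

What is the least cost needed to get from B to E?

5

Settle nodes by increasing distance from B:
B: 0
D: 2  (via B)
F: 4  (via D)
A: 5  (via D)
E: 5  (via F)
Shortest route: B–D–F–E = 5.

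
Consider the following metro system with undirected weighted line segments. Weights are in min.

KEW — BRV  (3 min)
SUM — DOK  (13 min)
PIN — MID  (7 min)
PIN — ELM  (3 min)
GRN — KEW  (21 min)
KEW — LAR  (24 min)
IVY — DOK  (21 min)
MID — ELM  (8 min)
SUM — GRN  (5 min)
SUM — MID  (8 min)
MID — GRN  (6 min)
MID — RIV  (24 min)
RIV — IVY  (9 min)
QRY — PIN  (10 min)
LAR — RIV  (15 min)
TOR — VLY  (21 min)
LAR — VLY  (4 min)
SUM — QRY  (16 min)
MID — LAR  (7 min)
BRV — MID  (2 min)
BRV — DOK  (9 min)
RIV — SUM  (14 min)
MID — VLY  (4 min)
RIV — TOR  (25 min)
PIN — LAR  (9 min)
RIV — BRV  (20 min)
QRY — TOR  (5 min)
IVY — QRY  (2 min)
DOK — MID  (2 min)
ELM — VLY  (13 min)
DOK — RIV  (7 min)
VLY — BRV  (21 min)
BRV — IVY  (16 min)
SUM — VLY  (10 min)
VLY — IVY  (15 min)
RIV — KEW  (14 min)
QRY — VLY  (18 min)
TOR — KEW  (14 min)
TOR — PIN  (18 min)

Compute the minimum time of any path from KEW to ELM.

13 min

Running Dijkstra from KEW:
KEW: 0
BRV: 3  (via KEW)
MID: 5  (via BRV)
DOK: 7  (via MID)
VLY: 9  (via MID)
GRN: 11  (via MID)
LAR: 12  (via MID)
PIN: 12  (via MID)
ELM: 13  (via MID)
Shortest route: KEW–BRV–MID–ELM = 13 min.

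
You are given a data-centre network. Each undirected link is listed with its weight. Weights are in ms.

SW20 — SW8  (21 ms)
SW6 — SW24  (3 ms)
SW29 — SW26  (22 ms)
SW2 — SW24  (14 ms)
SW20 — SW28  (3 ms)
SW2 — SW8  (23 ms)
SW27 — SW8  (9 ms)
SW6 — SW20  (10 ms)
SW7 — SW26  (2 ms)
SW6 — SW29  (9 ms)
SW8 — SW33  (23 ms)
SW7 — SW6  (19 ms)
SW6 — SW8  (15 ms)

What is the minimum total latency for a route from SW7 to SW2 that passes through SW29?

50 ms

Shortest SW7→SW29: SW7–SW26–SW29 = 24
Best SW29 to SW2: SW29–SW6–SW24–SW2 costing 26
Total via SW29: 24 + 26 = 50 ms.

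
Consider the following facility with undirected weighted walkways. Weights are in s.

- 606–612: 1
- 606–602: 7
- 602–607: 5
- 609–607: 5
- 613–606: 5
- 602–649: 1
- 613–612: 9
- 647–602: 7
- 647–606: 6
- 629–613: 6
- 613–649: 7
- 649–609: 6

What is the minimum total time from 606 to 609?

14 s

Settle nodes by increasing distance from 606:
606: 0
612: 1  (via 606)
613: 5  (via 606)
647: 6  (via 606)
602: 7  (via 606)
649: 8  (via 602)
629: 11  (via 613)
607: 12  (via 602)
609: 14  (via 649)
Shortest route: 606 → 602 → 649 → 609 = 14 s.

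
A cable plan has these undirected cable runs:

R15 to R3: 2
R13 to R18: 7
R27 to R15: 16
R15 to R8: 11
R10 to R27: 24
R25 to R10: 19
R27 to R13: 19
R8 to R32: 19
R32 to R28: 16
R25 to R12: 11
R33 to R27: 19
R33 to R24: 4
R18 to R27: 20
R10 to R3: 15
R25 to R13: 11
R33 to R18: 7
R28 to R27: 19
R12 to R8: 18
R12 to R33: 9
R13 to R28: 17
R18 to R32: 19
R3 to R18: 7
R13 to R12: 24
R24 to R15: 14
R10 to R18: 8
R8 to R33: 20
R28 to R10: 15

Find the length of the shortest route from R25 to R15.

27

Running Dijkstra from R25:
R25: 0
R13: 11  (via R25)
R12: 11  (via R25)
R18: 18  (via R13)
R10: 19  (via R25)
R33: 20  (via R12)
R24: 24  (via R33)
R3: 25  (via R18)
R15: 27  (via R3)
Shortest route: R25 → R13 → R18 → R3 → R15 = 27.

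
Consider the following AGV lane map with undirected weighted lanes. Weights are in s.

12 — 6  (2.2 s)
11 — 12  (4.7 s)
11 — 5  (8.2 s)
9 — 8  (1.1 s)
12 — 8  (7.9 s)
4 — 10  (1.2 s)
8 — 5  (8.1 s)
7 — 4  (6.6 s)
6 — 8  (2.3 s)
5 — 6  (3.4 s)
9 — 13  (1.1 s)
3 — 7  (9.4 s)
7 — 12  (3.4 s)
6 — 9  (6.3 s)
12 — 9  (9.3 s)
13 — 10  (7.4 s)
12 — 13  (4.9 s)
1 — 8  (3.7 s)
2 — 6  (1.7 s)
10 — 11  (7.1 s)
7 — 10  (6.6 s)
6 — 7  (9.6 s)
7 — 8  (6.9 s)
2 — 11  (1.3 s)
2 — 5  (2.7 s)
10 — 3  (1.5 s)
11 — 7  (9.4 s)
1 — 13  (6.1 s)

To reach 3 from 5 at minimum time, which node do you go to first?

Compare a few routes:
5 → 6 → 2 → 11 → 10 → 3: 3.4+1.7+1.3+7.1+1.5 = 15
5 → 2 → 11 → 10 → 3: 2.7+1.3+7.1+1.5 = 12.6
The minimum is 12.6 s via 5 → 2 → 11 → 10 → 3.
So from 5 the first move is to 2.

2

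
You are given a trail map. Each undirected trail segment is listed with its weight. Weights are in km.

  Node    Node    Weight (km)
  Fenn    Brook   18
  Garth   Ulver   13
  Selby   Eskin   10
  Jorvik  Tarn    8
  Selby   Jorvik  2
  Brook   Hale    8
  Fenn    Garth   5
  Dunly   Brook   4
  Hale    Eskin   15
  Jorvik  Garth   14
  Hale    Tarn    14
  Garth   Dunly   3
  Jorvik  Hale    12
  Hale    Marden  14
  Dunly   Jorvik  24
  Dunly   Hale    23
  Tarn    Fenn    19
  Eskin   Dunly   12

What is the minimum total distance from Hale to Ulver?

Candidate routes:
Hale–Jorvik–Garth–Ulver: 12+14+13 = 39
Hale–Brook–Dunly–Garth–Ulver: 8+4+3+13 = 28
Cheapest is Hale–Brook–Dunly–Garth–Ulver at 28 km.

28 km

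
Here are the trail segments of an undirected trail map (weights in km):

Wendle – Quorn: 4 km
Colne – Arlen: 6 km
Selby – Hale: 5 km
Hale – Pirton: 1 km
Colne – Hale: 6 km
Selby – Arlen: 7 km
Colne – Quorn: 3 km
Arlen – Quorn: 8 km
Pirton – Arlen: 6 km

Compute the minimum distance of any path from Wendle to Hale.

13 km

Enumerating some paths:
Wendle → Quorn → Colne → Hale: 4+3+6 = 13
Wendle → Quorn → Arlen → Pirton → Hale: 4+8+6+1 = 19
Cheapest is Wendle → Quorn → Colne → Hale at 13 km.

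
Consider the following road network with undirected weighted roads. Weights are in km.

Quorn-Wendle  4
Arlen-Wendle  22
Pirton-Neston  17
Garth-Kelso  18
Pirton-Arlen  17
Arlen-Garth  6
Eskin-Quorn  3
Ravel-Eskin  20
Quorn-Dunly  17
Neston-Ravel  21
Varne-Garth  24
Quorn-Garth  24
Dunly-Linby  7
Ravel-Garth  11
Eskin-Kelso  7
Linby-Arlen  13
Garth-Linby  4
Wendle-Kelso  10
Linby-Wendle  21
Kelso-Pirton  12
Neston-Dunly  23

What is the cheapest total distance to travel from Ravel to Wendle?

27 km

Settle nodes by increasing distance from Ravel:
Ravel: 0
Garth: 11  (via Ravel)
Linby: 15  (via Garth)
Arlen: 17  (via Garth)
Eskin: 20  (via Ravel)
Neston: 21  (via Ravel)
Dunly: 22  (via Linby)
Quorn: 23  (via Eskin)
Wendle: 27  (via Quorn)
Shortest route: Ravel → Eskin → Quorn → Wendle = 27 km.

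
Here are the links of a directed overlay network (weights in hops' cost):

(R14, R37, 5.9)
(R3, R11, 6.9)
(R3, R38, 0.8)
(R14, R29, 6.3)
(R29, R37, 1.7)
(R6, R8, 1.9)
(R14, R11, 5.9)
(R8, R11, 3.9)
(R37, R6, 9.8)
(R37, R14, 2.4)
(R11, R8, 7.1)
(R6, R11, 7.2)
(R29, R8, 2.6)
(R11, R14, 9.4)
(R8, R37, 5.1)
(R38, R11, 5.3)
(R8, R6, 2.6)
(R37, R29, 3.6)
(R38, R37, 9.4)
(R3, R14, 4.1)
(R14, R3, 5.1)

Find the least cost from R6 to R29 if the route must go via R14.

15.7 hops' cost

Best R6 to R14: R6–R8–R37–R14 costing 9.4
Best R14 to R29: R14–R29 costing 6.3
Total via R14: 9.4 + 6.3 = 15.7 hops' cost.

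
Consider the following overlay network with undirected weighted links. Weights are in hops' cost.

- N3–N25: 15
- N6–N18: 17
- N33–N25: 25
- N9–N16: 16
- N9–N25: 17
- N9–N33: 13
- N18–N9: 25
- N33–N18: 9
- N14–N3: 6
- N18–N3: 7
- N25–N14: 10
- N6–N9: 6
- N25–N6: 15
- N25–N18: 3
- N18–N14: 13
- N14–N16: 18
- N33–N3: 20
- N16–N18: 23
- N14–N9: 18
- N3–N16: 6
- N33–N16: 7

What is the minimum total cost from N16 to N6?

Candidate routes:
N16 → N3 → N18 → N6: 6+7+17 = 30
N16 → N3 → N18 → N25 → N6: 6+7+3+15 = 31
N16 → N33 → N9 → N6: 7+13+6 = 26
N16 → N9 → N6: 16+6 = 22
Cheapest is N16 → N9 → N6 at 22 hops' cost.

22 hops' cost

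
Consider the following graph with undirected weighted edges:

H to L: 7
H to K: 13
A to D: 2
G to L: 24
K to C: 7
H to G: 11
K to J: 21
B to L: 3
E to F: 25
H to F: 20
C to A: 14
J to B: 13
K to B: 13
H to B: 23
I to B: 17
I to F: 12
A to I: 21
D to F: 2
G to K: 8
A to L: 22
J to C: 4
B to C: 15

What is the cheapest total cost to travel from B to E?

Candidate routes:
B → C → A → D → F → E: 15+14+2+2+25 = 58
B → J → C → A → D → F → E: 13+4+14+2+2+25 = 60
B → I → F → E: 17+12+25 = 54
B → L → H → F → E: 3+7+20+25 = 55
Cheapest is B → I → F → E at 54.

54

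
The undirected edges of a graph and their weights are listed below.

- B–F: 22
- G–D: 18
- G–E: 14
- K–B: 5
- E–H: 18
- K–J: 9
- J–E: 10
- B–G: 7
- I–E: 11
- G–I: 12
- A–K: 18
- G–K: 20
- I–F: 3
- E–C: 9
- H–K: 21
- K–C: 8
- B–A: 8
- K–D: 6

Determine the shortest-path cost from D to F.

33

Settle nodes by increasing distance from D:
D: 0
K: 6  (via D)
B: 11  (via K)
C: 14  (via K)
J: 15  (via K)
G: 18  (via D)
A: 19  (via B)
E: 23  (via C)
H: 27  (via K)
I: 30  (via G)
F: 33  (via B)
Shortest route: D–K–B–F = 33.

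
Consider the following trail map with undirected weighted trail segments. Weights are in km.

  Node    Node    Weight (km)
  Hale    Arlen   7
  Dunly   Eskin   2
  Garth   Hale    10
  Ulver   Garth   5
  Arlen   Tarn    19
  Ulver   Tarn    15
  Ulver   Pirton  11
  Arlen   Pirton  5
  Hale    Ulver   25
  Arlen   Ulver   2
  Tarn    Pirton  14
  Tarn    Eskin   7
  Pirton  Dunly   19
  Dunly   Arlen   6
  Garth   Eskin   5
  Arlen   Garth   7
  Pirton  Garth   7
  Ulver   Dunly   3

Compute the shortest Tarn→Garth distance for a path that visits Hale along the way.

31 km

Best Tarn to Hale: Tarn–Eskin–Dunly–Ulver–Arlen–Hale costing 21
Best Hale to Garth: Hale–Garth costing 10
Total via Hale: 21 + 10 = 31 km.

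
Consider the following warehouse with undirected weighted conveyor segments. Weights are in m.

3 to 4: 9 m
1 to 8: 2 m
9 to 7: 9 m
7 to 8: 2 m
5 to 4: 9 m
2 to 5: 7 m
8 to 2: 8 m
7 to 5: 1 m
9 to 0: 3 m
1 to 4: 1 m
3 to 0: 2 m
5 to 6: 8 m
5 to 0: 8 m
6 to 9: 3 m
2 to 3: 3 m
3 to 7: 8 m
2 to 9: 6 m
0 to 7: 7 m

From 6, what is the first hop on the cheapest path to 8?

5

Candidate routes:
6–5–7–8: 8+1+2 = 11
6–9–7–8: 3+9+2 = 14
6–9–0–7–8: 3+3+7+2 = 15
The minimum is 11 m via 6–5–7–8.
So from 6 the first move is to 5.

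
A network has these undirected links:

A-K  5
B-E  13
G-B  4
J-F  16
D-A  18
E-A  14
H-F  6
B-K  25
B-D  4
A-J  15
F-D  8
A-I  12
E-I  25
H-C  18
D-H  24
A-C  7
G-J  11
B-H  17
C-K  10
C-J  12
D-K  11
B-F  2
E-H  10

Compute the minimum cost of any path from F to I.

Candidate routes:
F - B - D - K - A - I: 2+4+11+5+12 = 34
F - B - D - A - I: 2+4+18+12 = 36
The minimum is 34 via F - B - D - K - A - I.

34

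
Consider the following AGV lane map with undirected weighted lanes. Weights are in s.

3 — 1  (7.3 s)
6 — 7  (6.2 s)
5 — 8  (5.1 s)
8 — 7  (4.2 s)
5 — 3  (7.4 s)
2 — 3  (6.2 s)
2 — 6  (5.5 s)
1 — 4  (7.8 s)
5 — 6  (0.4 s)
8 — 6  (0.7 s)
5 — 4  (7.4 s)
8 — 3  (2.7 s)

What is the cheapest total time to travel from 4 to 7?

12.7 s

Running Dijkstra from 4:
4: 0
5: 7.4  (via 4)
1: 7.8  (via 4)
6: 7.8  (via 5)
8: 8.5  (via 6)
3: 11.2  (via 8)
7: 12.7  (via 8)
Shortest route: 4–5–6–8–7 = 12.7 s.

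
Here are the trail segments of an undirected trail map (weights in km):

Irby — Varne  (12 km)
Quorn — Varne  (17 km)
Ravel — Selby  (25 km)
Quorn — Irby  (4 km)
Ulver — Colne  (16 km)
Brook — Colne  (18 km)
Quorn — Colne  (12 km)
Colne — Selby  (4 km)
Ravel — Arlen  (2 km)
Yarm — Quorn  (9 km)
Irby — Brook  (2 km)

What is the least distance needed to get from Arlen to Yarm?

Compare a few routes:
Arlen - Ravel - Selby - Colne - Quorn - Yarm: 2+25+4+12+9 = 52
Arlen - Ravel - Selby - Colne - Brook - Irby - Quorn - Yarm: 2+25+4+18+2+4+9 = 64
Cheapest is Arlen - Ravel - Selby - Colne - Quorn - Yarm at 52 km.

52 km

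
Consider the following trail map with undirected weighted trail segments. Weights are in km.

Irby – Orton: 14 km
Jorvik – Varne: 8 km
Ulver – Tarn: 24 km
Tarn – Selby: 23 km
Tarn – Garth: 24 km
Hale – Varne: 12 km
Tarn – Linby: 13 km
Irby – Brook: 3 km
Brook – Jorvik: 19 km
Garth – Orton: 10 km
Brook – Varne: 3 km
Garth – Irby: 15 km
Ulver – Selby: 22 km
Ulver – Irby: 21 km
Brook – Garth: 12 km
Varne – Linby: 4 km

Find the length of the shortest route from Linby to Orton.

24 km

Shortest distances from Linby:
Linby: 0
Varne: 4  (via Linby)
Brook: 7  (via Varne)
Irby: 10  (via Brook)
Jorvik: 12  (via Varne)
Tarn: 13  (via Linby)
Hale: 16  (via Varne)
Garth: 19  (via Brook)
Orton: 24  (via Irby)
Shortest route: Linby → Varne → Brook → Irby → Orton = 24 km.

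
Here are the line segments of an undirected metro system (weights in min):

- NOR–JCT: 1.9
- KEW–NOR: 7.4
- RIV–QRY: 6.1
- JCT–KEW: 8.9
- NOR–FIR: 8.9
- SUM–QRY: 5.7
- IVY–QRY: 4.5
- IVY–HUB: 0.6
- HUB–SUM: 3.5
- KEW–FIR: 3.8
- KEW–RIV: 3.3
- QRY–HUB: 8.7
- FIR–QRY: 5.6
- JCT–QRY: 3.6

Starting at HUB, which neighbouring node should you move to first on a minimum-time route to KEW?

Enumerating some paths:
HUB–QRY–RIV–KEW: 8.7+6.1+3.3 = 18.1
HUB–IVY–QRY–JCT–KEW: 0.6+4.5+3.6+8.9 = 17.6
HUB–IVY–QRY–JCT–NOR–KEW: 0.6+4.5+3.6+1.9+7.4 = 18
HUB–IVY–QRY–FIR–KEW: 0.6+4.5+5.6+3.8 = 14.5
The minimum is 14.5 min via HUB–IVY–QRY–FIR–KEW.
So from HUB the first move is to IVY.

IVY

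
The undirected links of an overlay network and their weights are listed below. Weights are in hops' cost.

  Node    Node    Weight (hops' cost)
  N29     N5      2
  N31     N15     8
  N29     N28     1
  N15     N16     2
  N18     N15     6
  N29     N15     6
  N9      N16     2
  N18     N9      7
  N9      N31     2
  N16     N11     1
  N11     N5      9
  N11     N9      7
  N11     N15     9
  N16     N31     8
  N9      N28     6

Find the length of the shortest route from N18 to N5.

Running Dijkstra from N18:
N18: 0
N15: 6  (via N18)
N9: 7  (via N18)
N16: 8  (via N15)
N11: 9  (via N16)
N31: 9  (via N9)
N29: 12  (via N15)
N28: 13  (via N9)
N5: 14  (via N29)
Shortest route: N18–N15–N29–N5 = 14 hops' cost.

14 hops' cost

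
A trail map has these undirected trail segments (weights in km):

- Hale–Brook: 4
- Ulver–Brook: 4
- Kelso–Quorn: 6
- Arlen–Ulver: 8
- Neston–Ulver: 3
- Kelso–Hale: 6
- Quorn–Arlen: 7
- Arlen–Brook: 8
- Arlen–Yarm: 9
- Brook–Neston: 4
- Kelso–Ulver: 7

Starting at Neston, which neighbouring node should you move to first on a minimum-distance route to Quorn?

Candidate routes:
Neston–Ulver–Arlen–Quorn: 3+8+7 = 18
Neston–Ulver–Kelso–Quorn: 3+7+6 = 16
Neston–Brook–Hale–Kelso–Quorn: 4+4+6+6 = 20
Neston–Brook–Arlen–Quorn: 4+8+7 = 19
Cheapest is Neston–Ulver–Kelso–Quorn at 16 km.
So from Neston the first move is to Ulver.

Ulver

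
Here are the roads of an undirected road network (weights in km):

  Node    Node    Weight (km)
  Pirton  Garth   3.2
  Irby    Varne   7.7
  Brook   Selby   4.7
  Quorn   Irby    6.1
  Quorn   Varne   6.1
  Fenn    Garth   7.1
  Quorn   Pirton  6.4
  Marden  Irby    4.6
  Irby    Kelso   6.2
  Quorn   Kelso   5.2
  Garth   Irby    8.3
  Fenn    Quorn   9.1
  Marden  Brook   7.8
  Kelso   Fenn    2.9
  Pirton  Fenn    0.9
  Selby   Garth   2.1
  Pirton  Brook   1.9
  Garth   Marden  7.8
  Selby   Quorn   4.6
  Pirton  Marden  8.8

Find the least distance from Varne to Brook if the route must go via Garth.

17.9 km

Best Varne to Garth: Varne–Quorn–Selby–Garth costing 12.8
Best Garth to Brook: Garth–Pirton–Brook costing 5.1
Total via Garth: 12.8 + 5.1 = 17.9 km.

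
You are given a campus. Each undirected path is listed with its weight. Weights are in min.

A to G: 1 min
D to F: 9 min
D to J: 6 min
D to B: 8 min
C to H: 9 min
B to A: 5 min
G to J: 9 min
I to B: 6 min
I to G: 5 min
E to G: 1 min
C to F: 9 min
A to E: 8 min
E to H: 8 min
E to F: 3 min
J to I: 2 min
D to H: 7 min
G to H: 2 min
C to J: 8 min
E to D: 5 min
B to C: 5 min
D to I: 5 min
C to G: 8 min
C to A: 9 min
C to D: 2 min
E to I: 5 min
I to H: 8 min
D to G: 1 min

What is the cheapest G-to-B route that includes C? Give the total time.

8 min

Shortest G→C: G → D → C = 3
Shortest C→B: C → B = 5
Total via C: 3 + 5 = 8 min.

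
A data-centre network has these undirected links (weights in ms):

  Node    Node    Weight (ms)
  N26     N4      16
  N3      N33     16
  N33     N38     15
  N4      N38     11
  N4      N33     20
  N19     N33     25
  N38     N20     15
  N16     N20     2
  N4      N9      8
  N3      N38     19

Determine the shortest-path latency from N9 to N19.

53 ms

Settle nodes by increasing distance from N9:
N9: 0
N4: 8  (via N9)
N38: 19  (via N4)
N26: 24  (via N4)
N33: 28  (via N4)
N20: 34  (via N38)
N16: 36  (via N20)
N3: 38  (via N38)
N19: 53  (via N33)
Shortest route: N9–N4–N33–N19 = 53 ms.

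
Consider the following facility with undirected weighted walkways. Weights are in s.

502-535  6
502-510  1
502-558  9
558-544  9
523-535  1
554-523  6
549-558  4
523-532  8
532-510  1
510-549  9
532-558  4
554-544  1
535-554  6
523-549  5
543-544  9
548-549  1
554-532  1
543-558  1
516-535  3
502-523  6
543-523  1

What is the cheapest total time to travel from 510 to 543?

Candidate routes:
510 - 532 - 558 - 543: 1+4+1 = 6
510 - 502 - 523 - 543: 1+6+1 = 8
Cheapest is 510 - 532 - 558 - 543 at 6 s.

6 s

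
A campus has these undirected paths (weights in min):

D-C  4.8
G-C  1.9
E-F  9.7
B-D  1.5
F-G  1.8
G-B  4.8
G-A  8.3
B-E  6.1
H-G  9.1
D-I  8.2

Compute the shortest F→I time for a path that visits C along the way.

Best F to C: F–G–C costing 3.7
Shortest C→I: C–D–I = 13
Total via C: 3.7 + 13 = 16.7 min.

16.7 min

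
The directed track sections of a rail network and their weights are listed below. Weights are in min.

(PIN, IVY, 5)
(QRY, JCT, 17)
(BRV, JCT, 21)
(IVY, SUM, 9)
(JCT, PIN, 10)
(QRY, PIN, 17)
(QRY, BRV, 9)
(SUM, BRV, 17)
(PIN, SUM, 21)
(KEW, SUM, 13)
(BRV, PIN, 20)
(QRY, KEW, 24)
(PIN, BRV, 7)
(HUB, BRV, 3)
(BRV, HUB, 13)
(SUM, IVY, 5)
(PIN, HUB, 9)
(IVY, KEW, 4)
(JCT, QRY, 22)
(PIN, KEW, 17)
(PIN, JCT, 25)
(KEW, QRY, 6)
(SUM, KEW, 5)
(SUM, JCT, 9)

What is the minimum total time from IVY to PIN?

Settle nodes by increasing distance from IVY:
IVY: 0
KEW: 4  (via IVY)
SUM: 9  (via IVY)
QRY: 10  (via KEW)
JCT: 18  (via SUM)
BRV: 19  (via QRY)
PIN: 27  (via QRY)
Shortest route: IVY–KEW–QRY–PIN = 27 min.

27 min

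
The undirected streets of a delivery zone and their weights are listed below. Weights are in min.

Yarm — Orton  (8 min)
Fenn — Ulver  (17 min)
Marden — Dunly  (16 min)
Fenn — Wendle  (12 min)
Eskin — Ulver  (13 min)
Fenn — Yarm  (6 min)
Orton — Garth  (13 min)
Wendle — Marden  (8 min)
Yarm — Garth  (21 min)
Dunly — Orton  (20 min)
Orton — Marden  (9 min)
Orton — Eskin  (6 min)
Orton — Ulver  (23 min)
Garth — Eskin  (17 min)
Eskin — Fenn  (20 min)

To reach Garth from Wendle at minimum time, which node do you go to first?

Candidate routes:
Wendle - Marden - Orton - Garth: 8+9+13 = 30
Wendle - Fenn - Yarm - Garth: 12+6+21 = 39
Wendle - Fenn - Yarm - Orton - Garth: 12+6+8+13 = 39
Cheapest is Wendle - Marden - Orton - Garth at 30 min.
So from Wendle the first move is to Marden.

Marden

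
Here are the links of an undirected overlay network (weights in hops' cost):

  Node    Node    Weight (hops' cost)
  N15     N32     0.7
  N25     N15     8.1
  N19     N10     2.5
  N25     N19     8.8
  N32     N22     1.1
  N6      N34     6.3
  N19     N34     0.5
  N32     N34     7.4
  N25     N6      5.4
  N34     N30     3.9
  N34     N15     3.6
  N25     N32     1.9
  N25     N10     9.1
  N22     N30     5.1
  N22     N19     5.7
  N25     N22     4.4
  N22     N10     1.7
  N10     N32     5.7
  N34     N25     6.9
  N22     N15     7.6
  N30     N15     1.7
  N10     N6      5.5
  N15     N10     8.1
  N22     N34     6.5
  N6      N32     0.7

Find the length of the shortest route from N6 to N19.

5.5 hops' cost

Candidate routes:
N6 → N32 → N15 → N30 → N34 → N19: 0.7+0.7+1.7+3.9+0.5 = 7.5
N6 → N32 → N22 → N10 → N19: 0.7+1.1+1.7+2.5 = 6
N6 → N34 → N19: 6.3+0.5 = 6.8
N6 → N32 → N15 → N34 → N19: 0.7+0.7+3.6+0.5 = 5.5
Cheapest is N6 → N32 → N15 → N34 → N19 at 5.5 hops' cost.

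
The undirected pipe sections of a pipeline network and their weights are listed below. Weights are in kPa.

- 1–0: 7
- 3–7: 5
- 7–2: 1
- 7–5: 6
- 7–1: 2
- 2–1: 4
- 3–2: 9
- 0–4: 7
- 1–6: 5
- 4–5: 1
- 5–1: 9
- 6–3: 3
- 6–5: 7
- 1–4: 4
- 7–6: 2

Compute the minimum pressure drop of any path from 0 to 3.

Compare a few routes:
0–1–7–3: 7+2+5 = 14
0–1–6–3: 7+5+3 = 15
The minimum is 14 kPa via 0–1–7–3.

14 kPa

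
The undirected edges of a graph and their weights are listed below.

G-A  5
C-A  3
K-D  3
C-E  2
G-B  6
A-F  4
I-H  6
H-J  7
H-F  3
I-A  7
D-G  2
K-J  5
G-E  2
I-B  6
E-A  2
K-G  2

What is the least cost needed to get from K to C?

6

Candidate routes:
K–G–E–C: 2+2+2 = 6
K–G–E–A–C: 2+2+2+3 = 9
K–D–G–E–C: 3+2+2+2 = 9
Cheapest is K–G–E–C at 6.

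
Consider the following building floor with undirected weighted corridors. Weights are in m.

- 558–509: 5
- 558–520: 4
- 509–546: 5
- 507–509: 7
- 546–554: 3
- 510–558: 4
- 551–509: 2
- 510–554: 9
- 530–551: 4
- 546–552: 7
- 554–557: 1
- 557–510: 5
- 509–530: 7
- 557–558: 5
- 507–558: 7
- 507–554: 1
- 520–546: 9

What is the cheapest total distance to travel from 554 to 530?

Candidate routes:
554–557–558–509–551–530: 1+5+5+2+4 = 17
554–507–509–530: 1+7+7 = 15
554–546–509–530: 3+5+7 = 15
554–507–509–551–530: 1+7+2+4 = 14
Cheapest is 554–507–509–551–530 at 14 m.

14 m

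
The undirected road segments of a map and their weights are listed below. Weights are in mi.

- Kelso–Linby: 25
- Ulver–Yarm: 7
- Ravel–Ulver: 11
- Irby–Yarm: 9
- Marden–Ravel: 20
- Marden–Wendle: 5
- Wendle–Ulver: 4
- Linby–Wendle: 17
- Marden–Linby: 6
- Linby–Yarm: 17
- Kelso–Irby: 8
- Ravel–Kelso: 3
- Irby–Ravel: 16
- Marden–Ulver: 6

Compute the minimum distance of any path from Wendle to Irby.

Candidate routes:
Wendle - Ulver - Ravel - Kelso - Irby: 4+11+3+8 = 26
Wendle - Marden - Ulver - Yarm - Irby: 5+6+7+9 = 27
Wendle - Ulver - Ravel - Irby: 4+11+16 = 31
Wendle - Ulver - Yarm - Irby: 4+7+9 = 20
Cheapest is Wendle - Ulver - Yarm - Irby at 20 mi.

20 mi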